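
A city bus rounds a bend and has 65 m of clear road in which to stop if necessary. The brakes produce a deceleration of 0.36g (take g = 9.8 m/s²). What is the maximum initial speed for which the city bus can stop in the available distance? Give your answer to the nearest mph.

Maximum speed ≈ 48 mph

a = 0.36 × 9.8 = 3.528 m/s².
v²/(2a) = d ⇒ v = √(2 × 3.528 × 65) = √458.64 = 21.4159 m/s.
21.4159 m/s ÷ 0.44704 = 47.906 mph.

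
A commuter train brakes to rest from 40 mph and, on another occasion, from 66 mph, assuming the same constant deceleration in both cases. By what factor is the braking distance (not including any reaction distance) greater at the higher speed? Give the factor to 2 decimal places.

Braking distance d = v²/(2a), so with a fixed, d ∝ v².
Factor = (66/40)² = 1.6500² = 2.7225.

Factor ≈ 2.72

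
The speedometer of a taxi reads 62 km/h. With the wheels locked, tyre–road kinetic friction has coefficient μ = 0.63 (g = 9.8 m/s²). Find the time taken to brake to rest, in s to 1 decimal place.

62 km/h ÷ 3.6 = 17.2222 m/s.
a = μg = 0.63 × 9.8 = 6.174 m/s².
Braking time = v/a = 17.2222 / 6.174 = 2.789 s.

Braking time ≈ 2.8 s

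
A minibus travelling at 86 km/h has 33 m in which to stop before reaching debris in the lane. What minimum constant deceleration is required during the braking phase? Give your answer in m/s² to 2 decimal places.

Required deceleration ≈ 8.65 m/s²

86 km/h ÷ 3.6 = 23.8889 m/s.
v² = 2a·d ⇒ a = v²/(2d) = 23.8889² / (2 × 33.000) = 570.680 / 66.000 = 8.6467 m/s².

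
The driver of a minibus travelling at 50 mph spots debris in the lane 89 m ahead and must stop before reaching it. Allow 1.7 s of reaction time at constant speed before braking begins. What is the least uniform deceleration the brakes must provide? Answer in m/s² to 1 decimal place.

Required deceleration ≈ 4.9 m/s²

50 mph × 0.44704 = 22.3520 m/s.
Distance covered during reaction = 22.3520 × 1.7 = 37.998 m.
Distance available for braking: 89 − 37.998 = 51.002 m.
v² = 2a·d ⇒ a = v²/(2d) = 22.3520² / (2 × 51.002) = 499.612 / 102.004 = 4.8980 m/s².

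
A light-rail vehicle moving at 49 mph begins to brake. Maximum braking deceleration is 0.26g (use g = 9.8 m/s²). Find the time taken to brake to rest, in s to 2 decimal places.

49 mph × 0.44704 = 21.9050 m/s.
a = 0.26 × 9.8 = 2.548 m/s².
Braking time = v/a = 21.9050 / 2.548 = 8.597 s.

Braking time ≈ 8.60 s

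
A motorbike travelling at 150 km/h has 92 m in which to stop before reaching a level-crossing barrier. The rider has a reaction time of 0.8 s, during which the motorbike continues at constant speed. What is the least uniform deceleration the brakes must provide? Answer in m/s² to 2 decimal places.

150 km/h ÷ 3.6 = 41.6667 m/s.
Distance covered during reaction = 41.6667 × 0.8 = 33.333 m.
Distance available for braking: 92 − 33.333 = 58.667 m.
v² = 2a·d ⇒ a = v²/(2d) = 41.6667² / (2 × 58.667) = 1736.114 / 117.334 = 14.7963 m/s².

Required deceleration ≈ 14.80 m/s²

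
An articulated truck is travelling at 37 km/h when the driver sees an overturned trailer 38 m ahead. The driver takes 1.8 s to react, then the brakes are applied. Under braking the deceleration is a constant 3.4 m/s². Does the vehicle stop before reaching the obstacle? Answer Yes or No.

Yes

37 km/h ÷ 3.6 = 10.2778 m/s.
Reaction distance = 10.2778 × 1.8 = 18.500 m.
Braking distance = v²/(2a) = 105.633 / 6.800 = 15.534 m.
Total stopping distance = 18.500 + 15.534 = 34.034 m, vs 38 m available — it stops with 38 − 34.034 = 3.966 m to spare.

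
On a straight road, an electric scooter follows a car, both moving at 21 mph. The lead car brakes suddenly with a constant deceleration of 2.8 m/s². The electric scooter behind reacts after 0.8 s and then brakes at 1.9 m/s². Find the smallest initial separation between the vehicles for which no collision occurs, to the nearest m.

21 mph × 0.44704 = 9.3878 m/s.
Leader travels v²/(2a_L) = 88.131 / 5.600 = 15.738 m before stopping.
Follower covers v·t_r = 9.3878 × 0.8 = 7.510 m while reacting, then v²/(2a_F) = 88.131 / 3.800 = 23.192 m while braking, for a total of 7.510 + 23.192 = 30.702 m.
Since a_F ≤ a_L and the follower starts braking later, the follower is never slower than the leader, so the closest approach is when both have stopped.
Minimum gap = 30.702 − 15.738 = 14.964 m.

Minimum gap ≈ 15 m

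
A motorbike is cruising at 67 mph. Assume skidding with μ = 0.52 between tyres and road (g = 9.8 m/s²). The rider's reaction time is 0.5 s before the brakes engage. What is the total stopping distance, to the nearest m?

Total stopping distance ≈ 103 m

67 mph × 0.44704 = 29.9517 m/s.
a = μg = 0.52 × 9.8 = 5.096 m/s².
Reaction distance = v·t_r = 29.9517 × 0.5 = 14.976 m.
Braking distance = v²/(2a) = 29.9517² / (2 × 5.096) = 897.104 / 10.192 = 88.020 m.
Total = 14.976 + 88.020 = 102.996 m.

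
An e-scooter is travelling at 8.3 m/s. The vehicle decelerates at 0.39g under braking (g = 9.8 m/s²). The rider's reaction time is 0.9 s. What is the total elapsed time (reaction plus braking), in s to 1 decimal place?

Total time ≈ 3.1 s

a = 0.39 × 9.8 = 3.822 m/s².
Braking time = v/a = 8.3000 / 3.822 = 2.172 s.
Total = 0.9 + 2.172 = 3.072 s.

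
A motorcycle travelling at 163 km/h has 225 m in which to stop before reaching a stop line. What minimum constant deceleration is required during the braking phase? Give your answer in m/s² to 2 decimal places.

163 km/h ÷ 3.6 = 45.2778 m/s.
v² = 2a·d ⇒ a = v²/(2d) = 45.2778² / (2 × 225.000) = 2050.079 / 450.000 = 4.5557 m/s².

Required deceleration ≈ 4.56 m/s²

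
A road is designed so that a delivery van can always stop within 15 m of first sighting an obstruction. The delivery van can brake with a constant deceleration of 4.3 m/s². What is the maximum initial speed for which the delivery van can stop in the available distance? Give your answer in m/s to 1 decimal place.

v²/(2a) = d ⇒ v = √(2 × 4.300 × 15) = √129.00 = 11.3578 m/s.

Maximum speed ≈ 11.4 m/s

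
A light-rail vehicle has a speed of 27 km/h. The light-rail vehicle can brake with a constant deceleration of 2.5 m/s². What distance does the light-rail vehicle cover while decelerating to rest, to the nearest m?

Braking distance ≈ 11 m

27 km/h ÷ 3.6 = 7.5000 m/s.
Braking distance = v²/(2a) = 7.5000² / (2 × 2.500) = 56.250 / 5.000 = 11.250 m.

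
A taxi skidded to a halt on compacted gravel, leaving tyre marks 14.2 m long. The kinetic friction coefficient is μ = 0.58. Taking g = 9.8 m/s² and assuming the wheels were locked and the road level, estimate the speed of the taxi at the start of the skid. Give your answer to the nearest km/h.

Initial speed ≈ 46 km/h

Deceleration a = μg = 0.58 × 9.8 = 5.684 m/s².
v = √(2a·d) = √(2 × 5.684 × 14.2) = √161.426 = 12.7054 m/s.
= 12.7054 × 3.6 = 45.739 km/h.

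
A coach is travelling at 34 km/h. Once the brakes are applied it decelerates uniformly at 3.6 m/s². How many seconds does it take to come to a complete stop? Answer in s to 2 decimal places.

34 km/h ÷ 3.6 = 9.4444 m/s.
Braking time = v/a = 9.4444 / 3.600 = 2.623 s.

Braking time ≈ 2.62 s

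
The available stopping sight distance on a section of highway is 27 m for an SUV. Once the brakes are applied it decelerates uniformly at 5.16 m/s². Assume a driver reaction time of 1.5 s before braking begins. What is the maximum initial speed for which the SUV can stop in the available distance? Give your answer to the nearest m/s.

Stopping distance: v·t_r + v²/(2a) = 27 with t_r = 1.5 s and a = 5.160 m/s².
So v² + 15.480 v − 278.64 = 0.
Positive root: v = −a·t_r + √((a·t_r)² + 2a·d) = −7.740 + √(59.908 + 278.64) = 10.6597 m/s.

Maximum speed ≈ 11 m/s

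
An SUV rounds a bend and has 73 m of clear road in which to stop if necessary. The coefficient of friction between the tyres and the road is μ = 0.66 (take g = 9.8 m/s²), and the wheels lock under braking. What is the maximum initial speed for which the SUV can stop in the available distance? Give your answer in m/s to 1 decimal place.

a = μg = 0.66 × 9.8 = 6.468 m/s².
v²/(2a) = d ⇒ v = √(2 × 6.468 × 73) = √944.33 = 30.7300 m/s.

Maximum speed ≈ 30.7 m/s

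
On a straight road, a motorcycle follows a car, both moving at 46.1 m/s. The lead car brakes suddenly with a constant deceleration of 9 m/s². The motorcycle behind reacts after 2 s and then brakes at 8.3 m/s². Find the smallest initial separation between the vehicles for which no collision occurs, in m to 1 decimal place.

Leader travels v²/(2a_L) = 2125.210 / 18.000 = 118.067 m before stopping.
Follower covers v·t_r = 46.1000 × 2 = 92.200 m while reacting, then v²/(2a_F) = 2125.210 / 16.600 = 128.025 m while braking, for a total of 92.200 + 128.025 = 220.225 m.
Since a_F ≤ a_L and the follower starts braking later, the follower is never slower than the leader, so the closest approach is when both have stopped.
Minimum gap = 220.225 − 118.067 = 102.158 m.

Minimum gap ≈ 102.2 m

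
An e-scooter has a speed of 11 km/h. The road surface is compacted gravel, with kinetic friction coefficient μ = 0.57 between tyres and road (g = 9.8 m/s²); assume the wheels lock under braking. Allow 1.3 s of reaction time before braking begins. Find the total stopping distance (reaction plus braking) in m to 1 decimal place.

Total stopping distance ≈ 4.8 m

11 km/h ÷ 3.6 = 3.0556 m/s.
a = μg = 0.57 × 9.8 = 5.586 m/s².
Reaction distance = v·t_r = 3.0556 × 1.3 = 3.972 m.
Braking distance = v²/(2a) = 3.0556² / (2 × 5.586) = 9.337 / 11.172 = 0.836 m.
Total = 3.972 + 0.836 = 4.808 m.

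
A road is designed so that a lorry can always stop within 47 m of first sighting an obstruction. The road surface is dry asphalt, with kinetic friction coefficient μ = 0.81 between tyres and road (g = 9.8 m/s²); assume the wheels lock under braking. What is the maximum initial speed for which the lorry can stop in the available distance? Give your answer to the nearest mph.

Maximum speed ≈ 61 mph

a = μg = 0.81 × 9.8 = 7.938 m/s².
v²/(2a) = d ⇒ v = √(2 × 7.938 × 47) = √746.17 = 27.3161 m/s.
27.3161 m/s ÷ 0.44704 = 61.104 mph.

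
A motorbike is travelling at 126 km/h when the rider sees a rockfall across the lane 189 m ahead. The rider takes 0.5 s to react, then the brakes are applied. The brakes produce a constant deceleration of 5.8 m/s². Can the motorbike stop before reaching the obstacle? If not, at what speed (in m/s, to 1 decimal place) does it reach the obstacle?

126 km/h ÷ 3.6 = 35.0000 m/s.
Reaction distance = 35.0000 × 0.5 = 17.500 m.
Braking distance = v²/(2a) = 1225.000 / 11.600 = 105.603 m.
Total stopping distance = 17.500 + 105.603 = 123.103 m, vs 189 m available — it stops with 189 − 123.103 = 65.897 m to spare.

Yes — it stops about 65.9 m short of the obstacle, so it never reaches it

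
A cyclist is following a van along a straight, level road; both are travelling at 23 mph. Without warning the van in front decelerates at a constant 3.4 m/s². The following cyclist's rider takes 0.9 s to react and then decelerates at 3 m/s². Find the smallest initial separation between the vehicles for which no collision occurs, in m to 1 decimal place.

23 mph × 0.44704 = 10.2819 m/s.
Leader travels v²/(2a_L) = 105.717 / 6.800 = 15.547 m before stopping.
Follower covers v·t_r = 10.2819 × 0.9 = 9.254 m while reacting, then v²/(2a_F) = 105.717 / 6.000 = 17.619 m while braking, for a total of 9.254 + 17.619 = 26.873 m.
Since a_F ≤ a_L and the follower starts braking later, the follower is never slower than the leader, so the closest approach is when both have stopped.
Minimum gap = 26.873 − 15.547 = 11.326 m.

Minimum gap ≈ 11.3 m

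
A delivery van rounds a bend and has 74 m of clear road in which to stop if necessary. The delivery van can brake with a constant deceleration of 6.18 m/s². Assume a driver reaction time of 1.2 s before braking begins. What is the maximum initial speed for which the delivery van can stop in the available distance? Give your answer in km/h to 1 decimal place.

Stopping distance: v·t_r + v²/(2a) = 74 with t_r = 1.2 s and a = 6.180 m/s².
So v² + 14.832 v − 914.64 = 0.
Positive root: v = −a·t_r + √((a·t_r)² + 2a·d) = −7.416 + √(54.997 + 914.64) = 23.7230 m/s.
23.7230 m/s × 3.6 = 85.403 km/h.

Maximum speed ≈ 85.4 km/h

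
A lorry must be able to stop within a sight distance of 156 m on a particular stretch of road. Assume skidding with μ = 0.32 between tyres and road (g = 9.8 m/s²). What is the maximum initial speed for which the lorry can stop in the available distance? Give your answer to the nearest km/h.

a = μg = 0.32 × 9.8 = 3.136 m/s².
v²/(2a) = d ⇒ v = √(2 × 3.136 × 156) = √978.43 = 31.2799 m/s.
31.2799 m/s × 3.6 = 112.608 km/h.

Maximum speed ≈ 113 km/h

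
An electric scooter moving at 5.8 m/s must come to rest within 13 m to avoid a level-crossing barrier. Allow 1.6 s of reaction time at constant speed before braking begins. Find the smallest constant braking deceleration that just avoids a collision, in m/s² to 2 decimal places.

Required deceleration ≈ 4.52 m/s²

Distance covered during reaction = 5.8000 × 1.6 = 9.280 m.
Distance available for braking: 13 − 9.280 = 3.720 m.
v² = 2a·d ⇒ a = v²/(2d) = 5.8000² / (2 × 3.720) = 33.640 / 7.440 = 4.5215 m/s².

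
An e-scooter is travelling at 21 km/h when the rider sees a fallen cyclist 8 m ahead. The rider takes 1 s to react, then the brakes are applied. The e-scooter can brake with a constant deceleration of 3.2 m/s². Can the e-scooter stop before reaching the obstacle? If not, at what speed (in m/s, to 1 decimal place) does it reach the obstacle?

21 km/h ÷ 3.6 = 5.8333 m/s.
Reaction distance = 5.8333 × 1 = 5.833 m.
Braking distance needed to stop: v²/(2a) = 34.027 / 6.400 = 5.317 m, so total needed = 5.833 + 5.317 = 11.150 m > 8 m — it cannot stop.
Distance remaining when braking begins: 8 − 5.833 = 2.167 m.
v² = v₀² − 2a·d = 34.027 − 2 × 3.200 × 2.167 = 20.158 m²/s².
v = √20.158 = 4.490 m/s.

No — it strikes the obstacle at 4.5 m/s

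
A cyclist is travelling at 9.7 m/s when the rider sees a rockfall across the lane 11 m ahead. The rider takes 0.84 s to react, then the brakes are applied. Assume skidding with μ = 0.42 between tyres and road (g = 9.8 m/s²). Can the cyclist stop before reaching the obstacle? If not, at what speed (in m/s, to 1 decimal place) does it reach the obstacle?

a = μg = 0.42 × 9.8 = 4.116 m/s².
Reaction distance = 9.7000 × 0.84 = 8.148 m.
Braking distance needed to stop: v²/(2a) = 94.090 / 8.232 = 11.430 m, so total needed = 8.148 + 11.430 = 19.578 m > 11 m — it cannot stop.
Distance remaining when braking begins: 11 − 8.148 = 2.852 m.
v² = v₀² − 2a·d = 94.090 − 2 × 4.116 × 2.852 = 70.612 m²/s².
v = √70.612 = 8.403 m/s.

No — it strikes the obstacle at 8.4 m/s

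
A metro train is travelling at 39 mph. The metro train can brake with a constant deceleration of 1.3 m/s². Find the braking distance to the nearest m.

Braking distance ≈ 117 m

39 mph × 0.44704 = 17.4346 m/s.
Braking distance = v²/(2a) = 17.4346² / (2 × 1.300) = 303.965 / 2.600 = 116.910 m.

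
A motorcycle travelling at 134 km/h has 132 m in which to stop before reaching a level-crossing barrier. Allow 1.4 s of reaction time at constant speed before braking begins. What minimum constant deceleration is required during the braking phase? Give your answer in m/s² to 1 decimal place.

Required deceleration ≈ 8.7 m/s²

134 km/h ÷ 3.6 = 37.2222 m/s.
Distance covered during reaction = 37.2222 × 1.4 = 52.111 m.
Distance available for braking: 132 − 52.111 = 79.889 m.
v² = 2a·d ⇒ a = v²/(2d) = 37.2222² / (2 × 79.889) = 1385.492 / 159.778 = 8.6714 m/s².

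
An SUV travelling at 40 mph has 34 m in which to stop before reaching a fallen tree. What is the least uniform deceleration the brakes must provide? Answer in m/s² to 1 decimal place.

40 mph × 0.44704 = 17.8816 m/s.
v² = 2a·d ⇒ a = v²/(2d) = 17.8816² / (2 × 34.000) = 319.752 / 68.000 = 4.7022 m/s².

Required deceleration ≈ 4.7 m/s²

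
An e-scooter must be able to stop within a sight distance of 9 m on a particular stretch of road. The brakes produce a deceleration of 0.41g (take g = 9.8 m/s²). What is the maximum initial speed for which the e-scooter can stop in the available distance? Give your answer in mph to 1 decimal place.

Maximum speed ≈ 19.0 mph

a = 0.41 × 9.8 = 4.018 m/s².
v²/(2a) = d ⇒ v = √(2 × 4.018 × 9) = √72.32 = 8.5041 m/s.
8.5041 m/s ÷ 0.44704 = 19.023 mph.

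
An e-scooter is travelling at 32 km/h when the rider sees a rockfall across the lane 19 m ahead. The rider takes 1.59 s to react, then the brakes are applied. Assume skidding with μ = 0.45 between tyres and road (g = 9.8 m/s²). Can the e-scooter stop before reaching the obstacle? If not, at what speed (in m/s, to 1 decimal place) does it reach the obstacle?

No — it strikes the obstacle at 6.0 m/s

32 km/h ÷ 3.6 = 8.8889 m/s.
a = μg = 0.45 × 9.8 = 4.410 m/s².
Reaction distance = 8.8889 × 1.59 = 14.133 m.
Braking distance needed to stop: v²/(2a) = 79.013 / 8.820 = 8.958 m, so total needed = 14.133 + 8.958 = 23.091 m > 19 m — it cannot stop.
Distance remaining when braking begins: 19 − 14.133 = 4.867 m.
v² = v₀² − 2a·d = 79.013 − 2 × 4.410 × 4.867 = 36.086 m²/s².
v = √36.086 = 6.007 m/s.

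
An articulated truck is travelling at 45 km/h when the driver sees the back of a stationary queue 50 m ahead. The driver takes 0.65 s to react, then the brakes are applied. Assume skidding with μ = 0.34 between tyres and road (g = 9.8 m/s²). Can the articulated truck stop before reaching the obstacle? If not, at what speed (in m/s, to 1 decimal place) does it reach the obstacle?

45 km/h ÷ 3.6 = 12.5000 m/s.
a = μg = 0.34 × 9.8 = 3.332 m/s².
Reaction distance = 12.5000 × 0.65 = 8.125 m.
Braking distance = v²/(2a) = 156.250 / 6.664 = 23.447 m.
Total stopping distance = 8.125 + 23.447 = 31.572 m, vs 50 m available — it stops with 50 − 31.572 = 18.428 m to spare.

Yes — it stops about 18.4 m short of the obstacle, so it never reaches it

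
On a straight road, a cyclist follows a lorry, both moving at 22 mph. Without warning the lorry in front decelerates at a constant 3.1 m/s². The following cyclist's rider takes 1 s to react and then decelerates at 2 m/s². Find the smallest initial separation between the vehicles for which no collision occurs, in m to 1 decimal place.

22 mph × 0.44704 = 9.8349 m/s.
Leader travels v²/(2a_L) = 96.725 / 6.200 = 15.601 m before stopping.
Follower covers v·t_r = 9.8349 × 1 = 9.835 m while reacting, then v²/(2a_F) = 96.725 / 4.000 = 24.181 m while braking, for a total of 9.835 + 24.181 = 34.016 m.
Since a_F ≤ a_L and the follower starts braking later, the follower is never slower than the leader, so the closest approach is when both have stopped.
Minimum gap = 34.016 − 15.601 = 18.415 m.

Minimum gap ≈ 18.4 m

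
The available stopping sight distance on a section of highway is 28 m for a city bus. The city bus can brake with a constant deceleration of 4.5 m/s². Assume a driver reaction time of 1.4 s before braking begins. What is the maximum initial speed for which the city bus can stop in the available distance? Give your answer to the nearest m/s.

Stopping distance: v·t_r + v²/(2a) = 28 with t_r = 1.4 s and a = 4.500 m/s².
So v² + 12.600 v − 252.00 = 0.
Positive root: v = −a·t_r + √((a·t_r)² + 2a·d) = −6.300 + √(39.690 + 252.00) = 10.7789 m/s.

Maximum speed ≈ 11 m/s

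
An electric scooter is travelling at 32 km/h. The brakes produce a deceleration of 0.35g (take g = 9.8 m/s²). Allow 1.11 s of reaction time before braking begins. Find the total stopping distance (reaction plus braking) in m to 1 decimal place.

Total stopping distance ≈ 21.4 m

32 km/h ÷ 3.6 = 8.8889 m/s.
a = 0.35 × 9.8 = 3.430 m/s².
Reaction distance = v·t_r = 8.8889 × 1.11 = 9.867 m.
Braking distance = v²/(2a) = 8.8889² / (2 × 3.430) = 79.013 / 6.860 = 11.518 m.
Total = 9.867 + 11.518 = 21.385 m.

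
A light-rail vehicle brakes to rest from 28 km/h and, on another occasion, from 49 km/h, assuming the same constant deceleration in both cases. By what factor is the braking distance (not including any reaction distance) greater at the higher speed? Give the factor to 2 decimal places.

Factor ≈ 3.06

Braking distance d = v²/(2a), so with a fixed, d ∝ v².
Factor = (49/28)² = 1.7500² = 3.0625.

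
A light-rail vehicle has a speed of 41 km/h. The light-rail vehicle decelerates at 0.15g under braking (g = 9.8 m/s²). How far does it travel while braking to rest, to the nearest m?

41 km/h ÷ 3.6 = 11.3889 m/s.
a = 0.15 × 9.8 = 1.470 m/s².
Braking distance = v²/(2a) = 11.3889² / (2 × 1.470) = 129.707 / 2.940 = 44.118 m.

Braking distance ≈ 44 m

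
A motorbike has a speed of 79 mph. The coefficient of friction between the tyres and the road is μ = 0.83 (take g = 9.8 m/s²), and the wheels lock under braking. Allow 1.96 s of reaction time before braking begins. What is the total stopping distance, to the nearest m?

79 mph × 0.44704 = 35.3162 m/s.
a = μg = 0.83 × 9.8 = 8.134 m/s².
Reaction distance = v·t_r = 35.3162 × 1.96 = 69.220 m.
Braking distance = v²/(2a) = 35.3162² / (2 × 8.134) = 1247.234 / 16.268 = 76.668 m.
Total = 69.220 + 76.668 = 145.888 m.

Total stopping distance ≈ 146 m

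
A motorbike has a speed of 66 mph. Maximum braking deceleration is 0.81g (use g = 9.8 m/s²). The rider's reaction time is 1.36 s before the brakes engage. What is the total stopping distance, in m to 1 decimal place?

66 mph × 0.44704 = 29.5046 m/s.
a = 0.81 × 9.8 = 7.938 m/s².
Reaction distance = v·t_r = 29.5046 × 1.36 = 40.126 m.
Braking distance = v²/(2a) = 29.5046² / (2 × 7.938) = 870.521 / 15.876 = 54.833 m.
Total = 40.126 + 54.833 = 94.959 m.

Total stopping distance ≈ 95.0 m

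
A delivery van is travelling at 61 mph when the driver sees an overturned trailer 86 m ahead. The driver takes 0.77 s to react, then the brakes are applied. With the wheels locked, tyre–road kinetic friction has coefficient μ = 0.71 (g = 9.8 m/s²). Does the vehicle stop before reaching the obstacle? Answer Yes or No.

61 mph × 0.44704 = 27.2694 m/s.
a = μg = 0.71 × 9.8 = 6.958 m/s².
Reaction distance = 27.2694 × 0.77 = 20.997 m.
Braking distance = v²/(2a) = 743.620 / 13.916 = 53.436 m.
Total stopping distance = 20.997 + 53.436 = 74.433 m, vs 86 m available — it stops with 86 − 74.433 = 11.567 m to spare.

Yes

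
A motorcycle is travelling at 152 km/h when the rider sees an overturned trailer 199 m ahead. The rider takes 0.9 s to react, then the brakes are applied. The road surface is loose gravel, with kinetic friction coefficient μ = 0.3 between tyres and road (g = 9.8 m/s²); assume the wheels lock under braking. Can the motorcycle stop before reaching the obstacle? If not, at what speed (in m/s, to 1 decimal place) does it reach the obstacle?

152 km/h ÷ 3.6 = 42.2222 m/s.
a = μg = 0.3 × 9.8 = 2.940 m/s².
Reaction distance = 42.2222 × 0.9 = 38.000 m.
Braking distance needed to stop: v²/(2a) = 1782.714 / 5.880 = 303.183 m, so total needed = 38.000 + 303.183 = 341.183 m > 199 m — it cannot stop.
Distance remaining when braking begins: 199 − 38.000 = 161.000 m.
v² = v₀² − 2a·d = 1782.714 − 2 × 2.940 × 161.000 = 836.034 m²/s².
v = √836.034 = 28.914 m/s.

No — it strikes the obstacle at 28.9 m/s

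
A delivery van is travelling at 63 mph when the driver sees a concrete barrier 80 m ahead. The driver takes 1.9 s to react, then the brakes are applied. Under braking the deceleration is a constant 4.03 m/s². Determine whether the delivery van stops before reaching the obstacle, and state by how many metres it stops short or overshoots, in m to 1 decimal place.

63 mph × 0.44704 = 28.1635 m/s.
Reaction distance = 28.1635 × 1.9 = 53.511 m.
Braking distance = v²/(2a) = 793.183 / 8.060 = 98.410 m.
Total stopping distance = 53.511 + 98.410 = 151.921 m, vs 80 m available — it cannot stop in time and overshoots by 151.921 − 80 = 71.921 m.

No — it overshoots by 71.9 m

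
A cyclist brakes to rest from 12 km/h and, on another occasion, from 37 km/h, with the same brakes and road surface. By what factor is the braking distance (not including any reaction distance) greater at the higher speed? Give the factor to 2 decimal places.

Factor ≈ 9.51

Braking distance d = v²/(2a), so with a fixed, d ∝ v².
Factor = (37/12)² = 3.0833² = 9.5067.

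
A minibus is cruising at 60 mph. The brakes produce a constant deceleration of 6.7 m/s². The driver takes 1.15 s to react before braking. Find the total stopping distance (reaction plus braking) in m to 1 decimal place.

Total stopping distance ≈ 84.5 m

60 mph × 0.44704 = 26.8224 m/s.
Reaction distance = v·t_r = 26.8224 × 1.15 = 30.846 m.
Braking distance = v²/(2a) = 26.8224² / (2 × 6.700) = 719.441 / 13.400 = 53.690 m.
Total = 30.846 + 53.690 = 84.536 m.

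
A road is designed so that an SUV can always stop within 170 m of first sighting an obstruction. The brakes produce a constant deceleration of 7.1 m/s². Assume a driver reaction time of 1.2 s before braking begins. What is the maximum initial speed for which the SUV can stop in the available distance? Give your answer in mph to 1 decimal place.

Stopping distance: v·t_r + v²/(2a) = 170 with t_r = 1.2 s and a = 7.100 m/s².
So v² + 17.040 v − 2414.00 = 0.
Positive root: v = −a·t_r + √((a·t_r)² + 2a·d) = −8.520 + √(72.590 + 2414.00) = 41.3457 m/s.
41.3457 m/s ÷ 0.44704 = 92.488 mph.

Maximum speed ≈ 92.5 mph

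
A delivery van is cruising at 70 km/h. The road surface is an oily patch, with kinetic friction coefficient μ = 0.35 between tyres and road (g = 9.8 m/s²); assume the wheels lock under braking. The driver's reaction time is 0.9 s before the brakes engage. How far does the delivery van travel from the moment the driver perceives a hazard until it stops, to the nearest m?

Total stopping distance ≈ 73 m

70 km/h ÷ 3.6 = 19.4444 m/s.
a = μg = 0.35 × 9.8 = 3.430 m/s².
Reaction distance = v·t_r = 19.4444 × 0.9 = 17.500 m.
Braking distance = v²/(2a) = 19.4444² / (2 × 3.430) = 378.085 / 6.860 = 55.114 m.
Total = 17.500 + 55.114 = 72.614 m.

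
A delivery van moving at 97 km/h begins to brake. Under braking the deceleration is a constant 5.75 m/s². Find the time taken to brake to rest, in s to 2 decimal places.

Braking time ≈ 4.69 s

97 km/h ÷ 3.6 = 26.9444 m/s.
Braking time = v/a = 26.9444 / 5.750 = 4.686 s.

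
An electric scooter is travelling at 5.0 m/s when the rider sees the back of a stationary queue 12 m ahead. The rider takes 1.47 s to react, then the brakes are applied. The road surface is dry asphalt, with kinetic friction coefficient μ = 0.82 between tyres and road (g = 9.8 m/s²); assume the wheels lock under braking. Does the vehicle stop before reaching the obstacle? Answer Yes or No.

Yes

a = μg = 0.82 × 9.8 = 8.036 m/s².
Reaction distance = 5.0000 × 1.47 = 7.350 m.
Braking distance = v²/(2a) = 25.000 / 16.072 = 1.556 m.
Total stopping distance = 7.350 + 1.556 = 8.906 m, vs 12 m available — it stops with 12 − 8.906 = 3.094 m to spare.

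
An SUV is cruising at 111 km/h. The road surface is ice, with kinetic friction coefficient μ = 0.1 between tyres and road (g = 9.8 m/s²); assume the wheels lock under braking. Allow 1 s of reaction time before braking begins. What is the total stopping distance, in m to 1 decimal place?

Total stopping distance ≈ 515.9 m

111 km/h ÷ 3.6 = 30.8333 m/s.
a = μg = 0.1 × 9.8 = 0.980 m/s².
Reaction distance = v·t_r = 30.8333 × 1 = 30.833 m.
Braking distance = v²/(2a) = 30.8333² / (2 × 0.980) = 950.692 / 1.960 = 485.047 m.
Total = 30.833 + 485.047 = 515.880 m.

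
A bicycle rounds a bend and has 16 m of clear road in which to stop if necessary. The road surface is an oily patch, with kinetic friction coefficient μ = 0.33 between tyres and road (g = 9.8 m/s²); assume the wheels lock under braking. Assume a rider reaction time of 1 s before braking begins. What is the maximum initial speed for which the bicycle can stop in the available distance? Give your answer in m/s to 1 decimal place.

a = μg = 0.33 × 9.8 = 3.234 m/s².
Stopping distance: v·t_r + v²/(2a) = 16 with t_r = 1 s and a = 3.234 m/s².
So v² + 6.468 v − 103.49 = 0.
Positive root: v = −a·t_r + √((a·t_r)² + 2a·d) = −3.234 + √(10.459 + 103.49) = 7.4407 m/s.

Maximum speed ≈ 7.4 m/s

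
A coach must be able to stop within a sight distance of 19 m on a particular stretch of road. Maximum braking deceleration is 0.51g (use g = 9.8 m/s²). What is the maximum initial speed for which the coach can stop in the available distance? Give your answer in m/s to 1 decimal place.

Maximum speed ≈ 13.8 m/s

a = 0.51 × 9.8 = 4.998 m/s².
v²/(2a) = d ⇒ v = √(2 × 4.998 × 19) = √189.92 = 13.7811 m/s.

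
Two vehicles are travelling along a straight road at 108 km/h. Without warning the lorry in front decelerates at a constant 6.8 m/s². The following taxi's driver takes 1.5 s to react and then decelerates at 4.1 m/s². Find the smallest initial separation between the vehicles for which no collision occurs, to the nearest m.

108 km/h ÷ 3.6 = 30.0000 m/s.
Leader travels v²/(2a_L) = 900.000 / 13.600 = 66.176 m before stopping.
Follower covers v·t_r = 30.0000 × 1.5 = 45.000 m while reacting, then v²/(2a_F) = 900.000 / 8.200 = 109.756 m while braking, for a total of 45.000 + 109.756 = 154.756 m.
Since a_F ≤ a_L and the follower starts braking later, the follower is never slower than the leader, so the closest approach is when both have stopped.
Minimum gap = 154.756 − 66.176 = 88.580 m.

Minimum gap ≈ 89 m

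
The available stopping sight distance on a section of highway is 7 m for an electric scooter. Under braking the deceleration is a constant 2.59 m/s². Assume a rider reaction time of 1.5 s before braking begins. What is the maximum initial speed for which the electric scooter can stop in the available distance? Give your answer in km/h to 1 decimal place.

Maximum speed ≈ 11.8 km/h

Stopping distance: v·t_r + v²/(2a) = 7 with t_r = 1.5 s and a = 2.590 m/s².
So v² + 7.770 v − 36.26 = 0.
Positive root: v = −a·t_r + √((a·t_r)² + 2a·d) = −3.885 + √(15.093 + 36.26) = 3.2811 m/s.
3.2811 m/s × 3.6 = 11.812 km/h.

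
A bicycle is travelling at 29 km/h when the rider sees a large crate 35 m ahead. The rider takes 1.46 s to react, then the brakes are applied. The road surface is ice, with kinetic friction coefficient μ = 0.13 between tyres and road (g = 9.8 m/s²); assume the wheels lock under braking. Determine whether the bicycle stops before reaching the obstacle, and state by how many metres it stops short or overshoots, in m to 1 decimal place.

29 km/h ÷ 3.6 = 8.0556 m/s.
a = μg = 0.13 × 9.8 = 1.274 m/s².
Reaction distance = 8.0556 × 1.46 = 11.761 m.
Braking distance = v²/(2a) = 64.893 / 2.548 = 25.468 m.
Total stopping distance = 11.761 + 25.468 = 37.229 m, vs 35 m available — it cannot stop in time and overshoots by 37.229 − 35 = 2.229 m.

No — it overshoots by 2.2 m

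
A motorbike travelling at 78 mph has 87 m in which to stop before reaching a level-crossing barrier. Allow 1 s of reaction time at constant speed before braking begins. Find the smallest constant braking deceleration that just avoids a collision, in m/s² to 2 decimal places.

78 mph × 0.44704 = 34.8691 m/s.
Distance covered during reaction = 34.8691 × 1 = 34.869 m.
Distance available for braking: 87 − 34.869 = 52.131 m.
v² = 2a·d ⇒ a = v²/(2d) = 34.8691² / (2 × 52.131) = 1215.854 / 104.262 = 11.6615 m/s².

Required deceleration ≈ 11.66 m/s²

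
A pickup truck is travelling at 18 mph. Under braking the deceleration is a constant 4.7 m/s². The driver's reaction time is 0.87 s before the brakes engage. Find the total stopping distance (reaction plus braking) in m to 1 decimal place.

18 mph × 0.44704 = 8.0467 m/s.
Reaction distance = v·t_r = 8.0467 × 0.87 = 7.001 m.
Braking distance = v²/(2a) = 8.0467² / (2 × 4.700) = 64.749 / 9.400 = 6.888 m.
Total = 7.001 + 6.888 = 13.889 m.

Total stopping distance ≈ 13.9 m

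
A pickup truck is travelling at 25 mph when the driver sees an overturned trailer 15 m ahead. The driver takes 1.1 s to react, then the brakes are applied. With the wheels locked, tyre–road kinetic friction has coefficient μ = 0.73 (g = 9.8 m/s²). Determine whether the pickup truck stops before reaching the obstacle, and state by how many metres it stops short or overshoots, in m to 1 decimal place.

25 mph × 0.44704 = 11.1760 m/s.
a = μg = 0.73 × 9.8 = 7.154 m/s².
Reaction distance = 11.1760 × 1.1 = 12.294 m.
Braking distance = v²/(2a) = 124.903 / 14.308 = 8.730 m.
Total stopping distance = 12.294 + 8.730 = 21.024 m, vs 15 m available — it cannot stop in time and overshoots by 21.024 − 15 = 6.024 m.

No — it overshoots by 6.0 m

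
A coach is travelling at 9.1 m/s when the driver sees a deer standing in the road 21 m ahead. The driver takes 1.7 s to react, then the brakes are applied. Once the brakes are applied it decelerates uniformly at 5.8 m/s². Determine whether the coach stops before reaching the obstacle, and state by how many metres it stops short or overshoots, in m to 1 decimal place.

Reaction distance = 9.1000 × 1.7 = 15.470 m.
Braking distance = v²/(2a) = 82.810 / 11.600 = 7.139 m.
Total stopping distance = 15.470 + 7.139 = 22.609 m, vs 21 m available — it cannot stop in time and overshoots by 22.609 − 21 = 1.609 m.

No — it overshoots by 1.6 m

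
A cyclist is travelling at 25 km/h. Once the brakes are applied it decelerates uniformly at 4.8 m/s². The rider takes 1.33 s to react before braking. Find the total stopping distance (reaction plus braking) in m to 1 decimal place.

Total stopping distance ≈ 14.3 m

25 km/h ÷ 3.6 = 6.9444 m/s.
Reaction distance = v·t_r = 6.9444 × 1.33 = 9.236 m.
Braking distance = v²/(2a) = 6.9444² / (2 × 4.800) = 48.225 / 9.600 = 5.023 m.
Total = 9.236 + 5.023 = 14.259 m.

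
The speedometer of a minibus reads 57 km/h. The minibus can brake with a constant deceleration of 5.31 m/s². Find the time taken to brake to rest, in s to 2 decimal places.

57 km/h ÷ 3.6 = 15.8333 m/s.
Braking time = v/a = 15.8333 / 5.310 = 2.982 s.

Braking time ≈ 2.98 s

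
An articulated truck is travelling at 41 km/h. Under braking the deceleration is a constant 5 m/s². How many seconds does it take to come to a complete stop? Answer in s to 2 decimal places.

41 km/h ÷ 3.6 = 11.3889 m/s.
Braking time = v/a = 11.3889 / 5.000 = 2.278 s.

Braking time ≈ 2.28 s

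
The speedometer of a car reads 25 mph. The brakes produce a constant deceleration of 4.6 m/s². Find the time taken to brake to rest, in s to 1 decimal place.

25 mph × 0.44704 = 11.1760 m/s.
Braking time = v/a = 11.1760 / 4.600 = 2.430 s.

Braking time ≈ 2.4 s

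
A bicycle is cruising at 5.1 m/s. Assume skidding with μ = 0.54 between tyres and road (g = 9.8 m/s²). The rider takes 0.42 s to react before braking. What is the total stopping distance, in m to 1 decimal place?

a = μg = 0.54 × 9.8 = 5.292 m/s².
Reaction distance = v·t_r = 5.1000 × 0.42 = 2.142 m.
Braking distance = v²/(2a) = 5.1000² / (2 × 5.292) = 26.010 / 10.584 = 2.457 m.
Total = 2.142 + 2.457 = 4.599 m.

Total stopping distance ≈ 4.6 m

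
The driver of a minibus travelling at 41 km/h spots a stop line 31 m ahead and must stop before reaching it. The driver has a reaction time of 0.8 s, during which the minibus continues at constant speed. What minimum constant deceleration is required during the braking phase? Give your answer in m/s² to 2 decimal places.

41 km/h ÷ 3.6 = 11.3889 m/s.
Distance covered during reaction = 11.3889 × 0.8 = 9.111 m.
Distance available for braking: 31 − 9.111 = 21.889 m.
v² = 2a·d ⇒ a = v²/(2d) = 11.3889² / (2 × 21.889) = 129.707 / 43.778 = 2.9628 m/s².

Required deceleration ≈ 2.96 m/s²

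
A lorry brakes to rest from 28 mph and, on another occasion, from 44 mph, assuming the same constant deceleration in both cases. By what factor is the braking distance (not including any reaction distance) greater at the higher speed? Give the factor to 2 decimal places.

Braking distance d = v²/(2a), so with a fixed, d ∝ v².
Factor = (44/28)² = 1.5714² = 2.4693.

Factor ≈ 2.47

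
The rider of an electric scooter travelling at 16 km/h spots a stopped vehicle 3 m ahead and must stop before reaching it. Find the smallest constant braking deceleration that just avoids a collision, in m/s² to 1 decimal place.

Required deceleration ≈ 3.3 m/s²

16 km/h ÷ 3.6 = 4.4444 m/s.
v² = 2a·d ⇒ a = v²/(2d) = 4.4444² / (2 × 3.000) = 19.753 / 6.000 = 3.2922 m/s².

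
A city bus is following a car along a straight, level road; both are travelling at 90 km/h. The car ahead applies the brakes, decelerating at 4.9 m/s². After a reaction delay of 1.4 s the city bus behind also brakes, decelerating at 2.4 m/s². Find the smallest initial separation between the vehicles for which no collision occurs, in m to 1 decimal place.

Minimum gap ≈ 101.4 m

90 km/h ÷ 3.6 = 25.0000 m/s.
Leader travels v²/(2a_L) = 625.000 / 9.800 = 63.776 m before stopping.
Follower covers v·t_r = 25.0000 × 1.4 = 35.000 m while reacting, then v²/(2a_F) = 625.000 / 4.800 = 130.208 m while braking, for a total of 35.000 + 130.208 = 165.208 m.
Since a_F ≤ a_L and the follower starts braking later, the follower is never slower than the leader, so the closest approach is when both have stopped.
Minimum gap = 165.208 − 63.776 = 101.432 m.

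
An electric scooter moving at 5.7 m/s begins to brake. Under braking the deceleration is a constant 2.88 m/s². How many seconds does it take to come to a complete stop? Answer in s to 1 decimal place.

Braking time ≈ 2.0 s

Braking time = v/a = 5.7000 / 2.880 = 1.979 s.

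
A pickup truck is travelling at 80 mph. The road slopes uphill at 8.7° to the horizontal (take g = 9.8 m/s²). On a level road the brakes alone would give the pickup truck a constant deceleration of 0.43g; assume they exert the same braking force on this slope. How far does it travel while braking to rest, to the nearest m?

80 mph × 0.44704 = 35.7632 m/s.
a = 0.43 × 9.8 = 4.214 m/s².
Gravity along the uphill slope adds to the braking deceleration: a_eff = 4.214 + 9.8·sin 8.7° = 4.214 + 1.482 = 5.696 m/s².
Braking distance = v²/(2a) = 35.7632² / (2 × 5.696) = 1279.006 / 11.392 = 112.272 m.

Braking distance ≈ 112 m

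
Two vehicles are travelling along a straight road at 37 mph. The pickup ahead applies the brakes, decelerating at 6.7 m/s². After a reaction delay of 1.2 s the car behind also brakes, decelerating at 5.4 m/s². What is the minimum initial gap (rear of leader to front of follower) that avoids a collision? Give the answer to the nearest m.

Minimum gap ≈ 25 m

37 mph × 0.44704 = 16.5405 m/s.
Leader travels v²/(2a_L) = 273.588 / 13.400 = 20.417 m before stopping.
Follower covers v·t_r = 16.5405 × 1.2 = 19.849 m while reacting, then v²/(2a_F) = 273.588 / 10.800 = 25.332 m while braking, for a total of 19.849 + 25.332 = 45.181 m.
Since a_F ≤ a_L and the follower starts braking later, the follower is never slower than the leader, so the closest approach is when both have stopped.
Minimum gap = 45.181 − 20.417 = 24.764 m.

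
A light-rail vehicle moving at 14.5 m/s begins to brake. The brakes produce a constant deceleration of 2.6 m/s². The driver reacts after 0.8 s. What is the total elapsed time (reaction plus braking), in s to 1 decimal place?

Total time ≈ 6.4 s

Braking time = v/a = 14.5000 / 2.600 = 5.577 s.
Total = 0.8 + 5.577 = 6.377 s.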